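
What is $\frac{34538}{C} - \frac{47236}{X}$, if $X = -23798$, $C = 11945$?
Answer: $\frac{693084672}{142133555} \approx 4.8763$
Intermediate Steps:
$\frac{34538}{C} - \frac{47236}{X} = \frac{34538}{11945} - \frac{47236}{-23798} = 34538 \cdot \frac{1}{11945} - - \frac{23618}{11899} = \frac{34538}{11945} + \frac{23618}{11899} = \frac{693084672}{142133555}$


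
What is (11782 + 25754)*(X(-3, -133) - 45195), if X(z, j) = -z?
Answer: -1696326912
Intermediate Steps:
(11782 + 25754)*(X(-3, -133) - 45195) = (11782 + 25754)*(-1*(-3) - 45195) = 37536*(3 - 45195) = 37536*(-45192) = -1696326912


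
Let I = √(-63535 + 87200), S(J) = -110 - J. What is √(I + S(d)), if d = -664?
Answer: √(554 + √23665) ≈ 26.605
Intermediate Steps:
I = √23665 ≈ 153.83
√(I + S(d)) = √(√23665 + (-110 - 1*(-664))) = √(√23665 + (-110 + 664)) = √(√23665 + 554) = √(554 + √23665)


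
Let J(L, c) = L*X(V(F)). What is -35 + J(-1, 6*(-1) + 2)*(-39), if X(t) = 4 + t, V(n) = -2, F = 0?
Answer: 43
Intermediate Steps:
J(L, c) = 2*L (J(L, c) = L*(4 - 2) = L*2 = 2*L)
-35 + J(-1, 6*(-1) + 2)*(-39) = -35 + (2*(-1))*(-39) = -35 - 2*(-39) = -35 + 78 = 43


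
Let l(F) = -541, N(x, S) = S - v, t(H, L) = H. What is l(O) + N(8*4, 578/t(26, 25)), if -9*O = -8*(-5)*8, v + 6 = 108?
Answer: -8070/13 ≈ -620.77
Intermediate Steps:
v = 102 (v = -6 + 108 = 102)
O = -320/9 (O = -(-8*(-5))*8/9 = -40*8/9 = -⅑*320 = -320/9 ≈ -35.556)
N(x, S) = -102 + S (N(x, S) = S - 1*102 = S - 102 = -102 + S)
l(O) + N(8*4, 578/t(26, 25)) = -541 + (-102 + 578/26) = -541 + (-102 + 578*(1/26)) = -541 + (-102 + 289/13) = -541 - 1037/13 = -8070/13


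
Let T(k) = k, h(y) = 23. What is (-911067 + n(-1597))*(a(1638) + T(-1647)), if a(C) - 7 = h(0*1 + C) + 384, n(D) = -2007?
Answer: 1125820242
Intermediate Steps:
a(C) = 414 (a(C) = 7 + (23 + 384) = 7 + 407 = 414)
(-911067 + n(-1597))*(a(1638) + T(-1647)) = (-911067 - 2007)*(414 - 1647) = -913074*(-1233) = 1125820242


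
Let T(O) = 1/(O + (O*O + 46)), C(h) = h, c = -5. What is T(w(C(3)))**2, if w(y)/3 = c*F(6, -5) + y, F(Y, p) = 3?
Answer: 1/1705636 ≈ 5.8629e-7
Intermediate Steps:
w(y) = -45 + 3*y (w(y) = 3*(-5*3 + y) = 3*(-15 + y) = -45 + 3*y)
T(O) = 1/(46 + O + O**2) (T(O) = 1/(O + (O**2 + 46)) = 1/(O + (46 + O**2)) = 1/(46 + O + O**2))
T(w(C(3)))**2 = (1/(46 + (-45 + 3*3) + (-45 + 3*3)**2))**2 = (1/(46 + (-45 + 9) + (-45 + 9)**2))**2 = (1/(46 - 36 + (-36)**2))**2 = (1/(46 - 36 + 1296))**2 = (1/1306)**2 = 1/1705636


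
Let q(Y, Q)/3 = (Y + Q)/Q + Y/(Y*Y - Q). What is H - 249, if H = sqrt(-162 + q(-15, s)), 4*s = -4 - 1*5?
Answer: -249 + I*sqrt(1419959)/101 ≈ -249.0 + 11.798*I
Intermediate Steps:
s = -9/4 (s = (-4 - 1*5)/4 = (-4 - 5)/4 = (1/4)*(-9) = -9/4 ≈ -2.2500)
q(Y, Q) = 3*Y/(Y**2 - Q) + 3*(Q + Y)/Q (q(Y, Q) = 3*((Y + Q)/Q + Y/(Y*Y - Q)) = 3*((Q + Y)/Q + Y/(Y**2 - Q)) = 3*(Y/(Y**2 - Q) + (Q + Y)/Q) = 3*Y/(Y**2 - Q) + 3*(Q + Y)/Q)
H = I*sqrt(1419959)/101 (H = sqrt(-162 + 3*((-9/4)**2 - 1*(-15)**3 - 1*(-9/4)*(-15)**2)/((-9/4)*(-9/4 - 1*(-15)**2))) = sqrt(-162 + 3*(-4/9)*(81/16 - 1*(-3375) - 1*(-9/4)*225)/(-9/4 - 1*225)) = sqrt(-162 + 3*(-4/9)*(81/16 + 3375 + 2025/4)/(-9/4 - 225)) = sqrt(-162 + 3*(-4/9)*(62181/16)/(-909/4)) = sqrt(-162 + 3*(-4/9)*(-4/909)*(62181/16)) = sqrt(-162 + 2303/101) = sqrt(-14059/101) = I*sqrt(1419959)/101 ≈ 11.798*I)
H - 249 = I*sqrt(1419959)/101 - 249 = -249 + I*sqrt(1419959)/101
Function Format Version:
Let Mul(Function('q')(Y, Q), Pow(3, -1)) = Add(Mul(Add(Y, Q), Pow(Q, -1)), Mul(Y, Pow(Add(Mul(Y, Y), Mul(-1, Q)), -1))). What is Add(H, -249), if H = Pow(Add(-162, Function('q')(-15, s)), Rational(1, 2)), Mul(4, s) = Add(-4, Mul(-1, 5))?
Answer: Add(-249, Mul(Rational(1, 101), I, Pow(1419959, Rational(1, 2)))) ≈ Add(-249.00, Mul(11.798, I))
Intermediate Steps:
s = Rational(-9, 4) (s = Mul(Rational(1, 4), Add(-4, Mul(-1, 5))) = Mul(Rational(1, 4), Add(-4, -5)) = Mul(Rational(1, 4), -9) = Rational(-9, 4) ≈ -2.2500)
Function('q')(Y, Q) = Add(Mul(3, Y, Pow(Add(Pow(Y, 2), Mul(-1, Q)), -1)), Mul(3, Pow(Q, -1), Add(Q, Y))) (Function('q')(Y, Q) = Mul(3, Add(Mul(Add(Y, Q), Pow(Q, -1)), Mul(Y, Pow(Add(Mul(Y, Y), Mul(-1, Q)), -1)))) = Mul(3, Add(Mul(Add(Q, Y), Pow(Q, -1)), Mul(Y, Pow(Add(Pow(Y, 2), Mul(-1, Q)), -1)))) = Mul(3, Add(Mul(Pow(Q, -1), Add(Q, Y)), Mul(Y, Pow(Add(Pow(Y, 2), Mul(-1, Q)), -1)))) = Mul(3, Add(Mul(Y, Pow(Add(Pow(Y, 2), Mul(-1, Q)), -1)), Mul(Pow(Q, -1), Add(Q, Y)))) = Add(Mul(3, Y, Pow(Add(Pow(Y, 2), Mul(-1, Q)), -1)), Mul(3, Pow(Q, -1), Add(Q, Y))))
H = Mul(Rational(1, 101), I, Pow(1419959, Rational(1, 2))) (H = Pow(Add(-162, Mul(3, Pow(Rational(-9, 4), -1), Pow(Add(Rational(-9, 4), Mul(-1, Pow(-15, 2))), -1), Add(Pow(Rational(-9, 4), 2), Mul(-1, Pow(-15, 3)), Mul(-1, Rational(-9, 4), Pow(-15, 2))))), Rational(1, 2)) = Pow(Add(-162, Mul(3, Rational(-4, 9), Pow(Add(Rational(-9, 4), Mul(-1, 225)), -1), Add(Rational(81, 16), Mul(-1, -3375), Mul(-1, Rational(-9, 4), 225)))), Rational(1, 2)) = Pow(Add(-162, Mul(3, Rational(-4, 9), Pow(Add(Rational(-9, 4), -225), -1), Add(Rational(81, 16), 3375, Rational(2025, 4)))), Rational(1, 2)) = Pow(Add(-162, Mul(3, Rational(-4, 9), Pow(Rational(-909, 4), -1), Rational(62181, 16))), Rational(1, 2)) = Pow(Add(-162, Mul(3, Rational(-4, 9), Rational(-4, 909), Rational(62181, 16))), Rational(1, 2)) = Pow(Add(-162, Rational(2303, 101)), Rational(1, 2)) = Pow(Rational(-14059, 101), Rational(1, 2)) = Mul(Rational(1, 101), I, Pow(1419959, Rational(1, 2))) ≈ Mul(11.798, I))
Add(H, -249) = Add(Mul(Rational(1, 101), I, Pow(1419959, Rational(1, 2))), -249) = Add(-249, Mul(Rational(1, 101), I, Pow(1419959, Rational(1, 2))))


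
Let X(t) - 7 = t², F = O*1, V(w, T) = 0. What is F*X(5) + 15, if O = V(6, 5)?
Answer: 15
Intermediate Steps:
O = 0
F = 0 (F = 0*1 = 0)
X(t) = 7 + t²
F*X(5) + 15 = 0*(7 + 5²) + 15 = 0*(7 + 25) + 15 = 0*32 + 15 = 0 + 15 = 15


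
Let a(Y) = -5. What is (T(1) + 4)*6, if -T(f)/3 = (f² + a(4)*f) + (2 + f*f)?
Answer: 42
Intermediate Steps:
T(f) = -6 - 6*f² + 15*f (T(f) = -3*((f² - 5*f) + (2 + f*f)) = -3*((f² - 5*f) + (2 + f²)) = -3*(2 - 5*f + 2*f²) = -6 - 6*f² + 15*f)
(T(1) + 4)*6 = ((-6 - 6*1² + 15*1) + 4)*6 = ((-6 - 6*1 + 15) + 4)*6 = ((-6 - 6 + 15) + 4)*6 = (3 + 4)*6 = 7*6 = 42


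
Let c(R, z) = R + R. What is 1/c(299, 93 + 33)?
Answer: 1/598 ≈ 0.0016722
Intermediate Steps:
c(R, z) = 2*R
1/c(299, 93 + 33) = 1/(2*299) = 1/598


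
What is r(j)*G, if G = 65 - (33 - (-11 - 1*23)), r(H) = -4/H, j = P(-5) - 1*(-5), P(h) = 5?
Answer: ⅘ ≈ 0.80000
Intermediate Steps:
j = 10 (j = 5 - 1*(-5) = 5 + 5 = 10)
G = -2 (G = 65 - (33 - (-11 - 23)) = 65 - (33 - 1*(-34)) = 65 - (33 + 34) = 65 - 1*67 = 65 - 67 = -2)
r(j)*G = -4/10*(-2) = -4*⅒*(-2) = -⅖*(-2) = ⅘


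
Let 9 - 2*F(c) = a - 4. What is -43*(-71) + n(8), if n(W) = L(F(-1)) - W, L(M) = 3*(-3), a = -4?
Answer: 3036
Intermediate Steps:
F(c) = 17/2 (F(c) = 9/2 - (-4 - 4)/2 = 9/2 - ½*(-8) = 9/2 + 4 = 17/2)
L(M) = -9
n(W) = -9 - W
-43*(-71) + n(8) = -43*(-71) + (-9 - 1*8) = 3053 + (-9 - 8) = 3053 - 17 = 3036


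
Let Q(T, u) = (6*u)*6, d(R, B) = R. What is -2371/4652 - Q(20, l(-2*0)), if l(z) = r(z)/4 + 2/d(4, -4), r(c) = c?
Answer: -86107/4652 ≈ -18.510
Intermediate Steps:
l(z) = 1/2 + z/4 (l(z) = z/4 + 2/4 = z*(1/4) + 2*(1/4) = z/4 + 1/2 = 1/2 + z/4)
Q(T, u) = 36*u
-2371/4652 - Q(20, l(-2*0)) = -2371/4652 - 36*(1/2 + (-2*0)/4) = -2371*1/4652 - 36*(1/2 + (1/4)*0) = -2371/4652 - 36*(1/2 + 0) = -2371/4652 - 36/2 = -2371/4652 - 1*18 = -2371/4652 - 18 = -86107/4652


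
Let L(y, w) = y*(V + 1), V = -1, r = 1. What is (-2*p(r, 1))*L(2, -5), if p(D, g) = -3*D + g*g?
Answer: 0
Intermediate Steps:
p(D, g) = g² - 3*D (p(D, g) = -3*D + g² = g² - 3*D)
L(y, w) = 0 (L(y, w) = y*(-1 + 1) = y*0 = 0)
(-2*p(r, 1))*L(2, -5) = -2*(1² - 3*1)*0 = -2*(1 - 3)*0 = -2*(-2)*0 = 4*0 = 0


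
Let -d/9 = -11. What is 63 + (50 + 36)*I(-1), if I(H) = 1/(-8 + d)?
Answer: 5819/91 ≈ 63.945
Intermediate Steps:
d = 99 (d = -9*(-11) = 99)
I(H) = 1/91 (I(H) = 1/(-8 + 99) = 1/91)
63 + (50 + 36)*I(-1) = 63 + (50 + 36)*(1/91) = 63 + 86*(1/91) = 63 + 86/91 = 5819/91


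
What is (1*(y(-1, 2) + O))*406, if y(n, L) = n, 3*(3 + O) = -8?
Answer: -8120/3 ≈ -2706.7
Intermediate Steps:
O = -17/3 (O = -3 + (⅓)*(-8) = -3 - 8/3 = -17/3 ≈ -5.6667)
(1*(y(-1, 2) + O))*406 = (1*(-1 - 17/3))*406 = (1*(-20/3))*406 = -20/3*406 = -8120/3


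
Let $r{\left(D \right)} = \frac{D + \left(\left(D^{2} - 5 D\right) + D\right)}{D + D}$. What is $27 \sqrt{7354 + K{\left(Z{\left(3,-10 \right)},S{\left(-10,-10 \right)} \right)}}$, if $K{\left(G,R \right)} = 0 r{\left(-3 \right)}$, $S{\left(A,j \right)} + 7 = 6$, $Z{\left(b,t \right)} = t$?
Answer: $27 \sqrt{7354} \approx 2315.4$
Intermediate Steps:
$S{\left(A,j \right)} = -1$ ($S{\left(A,j \right)} = -7 + 6 = -1$)
$r{\left(D \right)} = \frac{D^{2} - 3 D}{2 D}$ ($r{\left(D \right)} = \frac{D + \left(D^{2} - 4 D\right)}{2 D} = \left(D^{2} - 3 D\right) \frac{1}{2 D} = \frac{D^{2} - 3 D}{2 D}$)
$K{\left(G,R \right)} = 0$ ($K{\left(G,R \right)} = 0 \left(- \frac{3}{2} + \frac{1}{2} \left(-3\right)\right) = 0 \left(- \frac{3}{2} - \frac{3}{2}\right) = 0 \left(-3\right) = 0$)
$27 \sqrt{7354 + K{\left(Z{\left(3,-10 \right)},S{\left(-10,-10 \right)} \right)}} = 27 \sqrt{7354 + 0} = 27 \sqrt{7354}$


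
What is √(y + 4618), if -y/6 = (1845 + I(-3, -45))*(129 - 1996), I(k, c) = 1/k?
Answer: √20668574 ≈ 4546.3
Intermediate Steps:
y = 20663956 (y = -6*(1845 + 1/(-3))*(129 - 1996) = -6*(1845 - ⅓)*(-1867) = -11068*(-1867) = -6*(-10331978/3) = 20663956)
√(y + 4618) = √(20663956 + 4618) = √20668574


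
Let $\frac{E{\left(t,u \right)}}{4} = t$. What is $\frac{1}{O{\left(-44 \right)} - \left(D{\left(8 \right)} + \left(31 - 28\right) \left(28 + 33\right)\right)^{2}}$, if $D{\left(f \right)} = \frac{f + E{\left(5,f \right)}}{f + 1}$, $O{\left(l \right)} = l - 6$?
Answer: $- \frac{81}{2809675} \approx -2.8829 \cdot 10^{-5}$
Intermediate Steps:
$E{\left(t,u \right)} = 4 t$
$O{\left(l \right)} = -6 + l$
$D{\left(f \right)} = \frac{20 + f}{1 + f}$ ($D{\left(f \right)} = \frac{f + 4 \cdot 5}{f + 1} = \frac{f + 20}{1 + f} = \frac{20 + f}{1 + f}$)
$\frac{1}{O{\left(-44 \right)} - \left(D{\left(8 \right)} + \left(31 - 28\right) \left(28 + 33\right)\right)^{2}} = \frac{1}{\left(-6 - 44\right) - \left(\frac{20 + 8}{1 + 8} + \left(31 - 28\right) \left(28 + 33\right)\right)^{2}} = \frac{1}{-50 - \left(\frac{1}{9} \cdot 28 + 3 \cdot 61\right)^{2}} = \frac{1}{-50 - \left(\frac{1}{9} \cdot 28 + 183\right)^{2}} = \frac{1}{-50 - \left(\frac{28}{9} + 183\right)^{2}} = \frac{1}{-50 - \left(\frac{1675}{9}\right)^{2}} = \frac{1}{-50 - \frac{2805625}{81}} = \frac{1}{- \frac{2809675}{81}} = - \frac{81}{2809675}$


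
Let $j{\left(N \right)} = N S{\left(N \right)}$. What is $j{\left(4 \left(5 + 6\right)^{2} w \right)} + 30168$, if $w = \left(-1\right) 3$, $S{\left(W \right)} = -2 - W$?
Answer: $-2075232$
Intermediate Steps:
$w = -3$
$j{\left(N \right)} = N \left(-2 - N\right)$
$j{\left(4 \left(5 + 6\right)^{2} w \right)} + 30168 = - 4 \left(5 + 6\right)^{2} \left(-3\right) \left(2 + 4 \left(5 + 6\right)^{2} \left(-3\right)\right) + 30168 = - 4 \cdot 11^{2} \left(-3\right) \left(2 + 4 \cdot 11^{2} \left(-3\right)\right) + 30168 = - 4 \cdot 121 \left(-3\right) \left(2 + 4 \cdot 121 \left(-3\right)\right) + 30168 = - 484 \left(-3\right) \left(2 + 484 \left(-3\right)\right) + 30168 = \left(-1\right) \left(-1452\right) \left(2 - 1452\right) + 30168 = \left(-1\right) \left(-1452\right) \left(-1450\right) + 30168 = -2105400 + 30168 = -2075232$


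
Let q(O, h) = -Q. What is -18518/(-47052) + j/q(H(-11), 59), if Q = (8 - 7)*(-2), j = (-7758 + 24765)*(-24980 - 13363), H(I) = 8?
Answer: -3835322622352/11763 ≈ -3.2605e+8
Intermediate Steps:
j = -652099401 (j = 17007*(-38343) = -652099401)
Q = -2 (Q = 1*(-2) = -2)
q(O, h) = 2 (q(O, h) = -1*(-2) = 2)
-18518/(-47052) + j/q(H(-11), 59) = -18518/(-47052) - 652099401/2 = -18518*(-1/47052) - 652099401*½ = 9259/23526 - 652099401/2 = -3835322622352/11763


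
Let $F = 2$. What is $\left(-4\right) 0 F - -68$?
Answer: $68$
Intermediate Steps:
$\left(-4\right) 0 F - -68 = \left(-4\right) 0 \cdot 2 - -68 = 0 \cdot 2 + 68 = 0 + 68 = 68$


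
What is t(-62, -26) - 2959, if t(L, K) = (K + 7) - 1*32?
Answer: -3010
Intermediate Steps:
t(L, K) = -25 + K (t(L, K) = (7 + K) - 32 = -25 + K)
t(-62, -26) - 2959 = (-25 - 26) - 2959 = -51 - 2959 = -3010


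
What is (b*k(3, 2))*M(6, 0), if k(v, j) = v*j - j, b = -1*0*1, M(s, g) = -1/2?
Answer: 0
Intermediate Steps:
M(s, g) = -1/2 (M(s, g) = -1*1/2 = -1/2)
b = 0 (b = 0*1 = 0)
k(v, j) = -j + j*v (k(v, j) = j*v - j = -j + j*v)
(b*k(3, 2))*M(6, 0) = (0*(2*(-1 + 3)))*(-1/2) = (0*(2*2))*(-1/2) = (0*4)*(-1/2) = 0*(-1/2) = 0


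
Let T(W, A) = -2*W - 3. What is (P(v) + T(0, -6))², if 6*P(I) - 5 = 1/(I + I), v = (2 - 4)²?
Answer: 10609/2304 ≈ 4.6046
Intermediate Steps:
v = 4 (v = (-2)² = 4)
P(I) = ⅚ + 1/(12*I) (P(I) = ⅚ + 1/(6*(I + I)) = ⅚ + 1/(6*((2*I))) = ⅚ + (1/(2*I))/6 = ⅚ + 1/(12*I))
T(W, A) = -3 - 2*W
(P(v) + T(0, -6))² = ((1/12)*(1 + 10*4)/4 + (-3 - 2*0))² = ((1/12)*(¼)*(1 + 40) + (-3 + 0))² = ((1/12)*(¼)*41 - 3)² = (41/48 - 3)² = (-103/48)² = 10609/2304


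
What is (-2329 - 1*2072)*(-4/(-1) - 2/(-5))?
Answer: -96822/5 ≈ -19364.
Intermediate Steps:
(-2329 - 1*2072)*(-4/(-1) - 2/(-5)) = (-2329 - 2072)*(-4*(-1) - 2*(-⅕)) = -4401*(4 + ⅖) = -4401*22/5 = -96822/5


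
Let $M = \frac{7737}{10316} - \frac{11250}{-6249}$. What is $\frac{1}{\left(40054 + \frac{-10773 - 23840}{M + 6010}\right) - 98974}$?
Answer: $- \frac{50096569}{2951978240996} \approx -1.6971 \cdot 10^{-5}$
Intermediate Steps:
$M = \frac{21249}{8332}$ ($M = 7737 \cdot \frac{1}{10316} - - \frac{3750}{2083} = \frac{3}{4} + \frac{3750}{2083} = \frac{21249}{8332} \approx 2.5503$)
$\frac{1}{\left(40054 + \frac{-10773 - 23840}{M + 6010}\right) - 98974} = \frac{1}{\left(40054 + \frac{-10773 - 23840}{\frac{21249}{8332} + 6010}\right) - 98974} = \frac{1}{\left(40054 - \frac{34613}{\frac{50096569}{8332}}\right) - 98974} = \frac{1}{\left(40054 - \frac{288395516}{50096569}\right) - 98974} = \frac{1}{\frac{2006279579210}{50096569} - 98974} = \frac{1}{- \frac{2951978240996}{50096569}} = - \frac{50096569}{2951978240996}$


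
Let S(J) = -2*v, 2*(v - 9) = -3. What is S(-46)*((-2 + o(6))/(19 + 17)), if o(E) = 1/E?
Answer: 55/72 ≈ 0.76389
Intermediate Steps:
v = 15/2 (v = 9 + (½)*(-3) = 9 - 3/2 = 15/2 ≈ 7.5000)
S(J) = -15 (S(J) = -2*15/2 = -15)
S(-46)*((-2 + o(6))/(19 + 17)) = -15*(-2 + 1/6)/(19 + 17) = -15*(-2 + ⅙)/36 = -(-55)/(2*36) = -15*(-11/216) = 55/72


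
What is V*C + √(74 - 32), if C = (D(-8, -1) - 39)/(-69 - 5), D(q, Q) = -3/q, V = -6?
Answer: -927/296 + √42 ≈ 3.3490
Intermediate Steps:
C = 309/592 (C = (-3/(-8) - 39)/(-69 - 5) = (-3*(-⅛) - 39)/(-74) = (3/8 - 39)*(-1/74) = -309/8*(-1/74) = 309/592 ≈ 0.52196)
V*C + √(74 - 32) = -6*309/592 + √(74 - 32) = -927/296 + √42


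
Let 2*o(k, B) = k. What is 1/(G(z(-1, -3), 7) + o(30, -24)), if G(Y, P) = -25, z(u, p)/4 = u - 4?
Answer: -1/10 ≈ -0.10000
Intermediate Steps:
z(u, p) = -16 + 4*u (z(u, p) = 4*(u - 4) = 4*(-4 + u) = -16 + 4*u)
o(k, B) = k/2
1/(G(z(-1, -3), 7) + o(30, -24)) = 1/(-25 + (1/2)*30) = 1/(-25 + 15) = 1/(-10) = -1/10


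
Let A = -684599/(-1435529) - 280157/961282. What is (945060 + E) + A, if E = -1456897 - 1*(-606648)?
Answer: 130834523588542223/1379948188178 ≈ 94811.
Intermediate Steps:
A = 255919197865/1379948188178 (A = -684599*(-1/1435529) - 280157*1/961282 = 684599/1435529 - 280157/961282 = 255919197865/1379948188178 ≈ 0.18546)
E = -850249 (E = -1456897 + 606648 = -850249)
(945060 + E) + A = (945060 - 850249) + 255919197865/1379948188178 = 94811 + 255919197865/1379948188178 = 130834523588542223/1379948188178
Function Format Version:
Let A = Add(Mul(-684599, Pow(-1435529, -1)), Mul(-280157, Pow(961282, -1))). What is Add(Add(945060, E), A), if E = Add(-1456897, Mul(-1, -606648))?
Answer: Rational(130834523588542223, 1379948188178) ≈ 94811.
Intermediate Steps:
A = Rational(255919197865, 1379948188178) (A = Add(Mul(-684599, Rational(-1, 1435529)), Mul(-280157, Rational(1, 961282))) = Add(Rational(684599, 1435529), Rational(-280157, 961282)) = Rational(255919197865, 1379948188178) ≈ 0.18546)
E = -850249 (E = Add(-1456897, 606648) = -850249)
Add(Add(945060, E), A) = Add(Add(945060, -850249), Rational(255919197865, 1379948188178)) = Add(94811, Rational(255919197865, 1379948188178)) = Rational(130834523588542223, 1379948188178)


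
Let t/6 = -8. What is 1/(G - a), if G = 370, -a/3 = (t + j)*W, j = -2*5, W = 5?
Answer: -1/500 ≈ -0.0020000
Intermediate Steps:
t = -48 (t = 6*(-8) = -48)
j = -10
a = 870 (a = -3*(-48 - 10)*5 = -(-174)*5 = -3*(-290) = 870)
1/(G - a) = 1/(370 - 1*870) = 1/(370 - 870) = 1/(-500) = -1/500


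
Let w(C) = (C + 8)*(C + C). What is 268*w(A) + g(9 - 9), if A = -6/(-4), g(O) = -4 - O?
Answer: 7634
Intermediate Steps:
A = 3/2 (A = -6*(-¼) = 3/2 ≈ 1.5000)
w(C) = 2*C*(8 + C) (w(C) = (8 + C)*(2*C) = 2*C*(8 + C))
268*w(A) + g(9 - 9) = 268*(2*(3/2)*(8 + 3/2)) + (-4 - (9 - 9)) = 268*(2*(3/2)*(19/2)) + (-4 - 1*0) = 268*(57/2) + (-4 + 0) = 7638 - 4 = 7634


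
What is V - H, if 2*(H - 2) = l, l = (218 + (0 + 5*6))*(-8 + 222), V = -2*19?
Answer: -26576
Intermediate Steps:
V = -38
l = 53072 (l = (218 + (0 + 30))*214 = (218 + 30)*214 = 248*214 = 53072)
H = 26538 (H = 2 + (1/2)*53072 = 2 + 26536 = 26538)
V - H = -38 - 1*26538 = -38 - 26538 = -26576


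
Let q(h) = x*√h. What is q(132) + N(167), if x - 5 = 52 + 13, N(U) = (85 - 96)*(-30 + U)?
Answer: -1507 + 140*√33 ≈ -702.76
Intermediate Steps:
N(U) = 330 - 11*U (N(U) = -11*(-30 + U) = 330 - 11*U)
x = 70 (x = 5 + (52 + 13) = 5 + 65 = 70)
q(h) = 70*√h
q(132) + N(167) = 70*√132 + (330 - 11*167) = 70*(2*√33) + (330 - 1837) = 140*√33 - 1507 = -1507 + 140*√33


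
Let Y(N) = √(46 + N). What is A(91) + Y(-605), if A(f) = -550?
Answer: -550 + I*√559 ≈ -550.0 + 23.643*I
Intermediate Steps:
A(91) + Y(-605) = -550 + √(46 - 605) = -550 + √(-559) = -550 + I*√559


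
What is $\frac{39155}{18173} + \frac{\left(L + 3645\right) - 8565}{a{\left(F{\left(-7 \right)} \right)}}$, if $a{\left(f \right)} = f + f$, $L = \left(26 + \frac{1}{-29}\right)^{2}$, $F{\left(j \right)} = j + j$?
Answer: $\frac{65812552943}{427937804} \approx 153.79$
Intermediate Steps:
$F{\left(j \right)} = 2 j$
$L = \frac{567009}{841}$ ($L = \left(26 - \frac{1}{29}\right)^{2} = \left(\frac{753}{29}\right)^{2} = \frac{567009}{841} \approx 674.21$)
$a{\left(f \right)} = 2 f$
$\frac{39155}{18173} + \frac{\left(L + 3645\right) - 8565}{a{\left(F{\left(-7 \right)} \right)}} = \frac{39155}{18173} + \frac{\left(\frac{567009}{841} + 3645\right) - 8565}{2 \cdot 2 \left(-7\right)} = 39155 \cdot \frac{1}{18173} + \frac{\frac{3632454}{841} - 8565}{2 \left(-14\right)} = \frac{39155}{18173} - \frac{3570711}{841 \left(-28\right)} = \frac{39155}{18173} - - \frac{3570711}{23548} = \frac{39155}{18173} + \frac{3570711}{23548} = \frac{65812552943}{427937804}$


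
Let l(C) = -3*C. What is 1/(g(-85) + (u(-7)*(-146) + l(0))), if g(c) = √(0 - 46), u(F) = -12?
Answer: 876/1534775 - I*√46/3069550 ≈ 0.00057077 - 2.2096e-6*I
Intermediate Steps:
g(c) = I*√46 (g(c) = √(-46) = I*√46)
1/(g(-85) + (u(-7)*(-146) + l(0))) = 1/(I*√46 + (-12*(-146) - 3*0)) = 1/(I*√46 + (1752 + 0)) = 1/(I*√46 + 1752) = 1/(1752 + I*√46)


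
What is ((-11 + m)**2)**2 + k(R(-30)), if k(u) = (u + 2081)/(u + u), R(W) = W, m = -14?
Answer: 23435449/60 ≈ 3.9059e+5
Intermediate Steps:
k(u) = (2081 + u)/(2*u) (k(u) = (2081 + u)/((2*u)) = (2081 + u)*(1/(2*u)) = (2081 + u)/(2*u))
((-11 + m)**2)**2 + k(R(-30)) = ((-11 - 14)**2)**2 + (1/2)*(2081 - 30)/(-30) = ((-25)**2)**2 + (1/2)*(-1/30)*2051 = 625**2 - 2051/60 = 390625 - 2051/60 = 23435449/60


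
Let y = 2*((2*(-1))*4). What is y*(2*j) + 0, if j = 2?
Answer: -64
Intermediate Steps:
y = -16 (y = 2*(-2*4) = 2*(-8) = -16)
y*(2*j) + 0 = -32*2 + 0 = -16*4 + 0 = -64 + 0 = -64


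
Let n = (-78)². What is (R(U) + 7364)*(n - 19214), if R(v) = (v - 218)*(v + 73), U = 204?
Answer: -45771180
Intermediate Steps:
n = 6084
R(v) = (-218 + v)*(73 + v)
(R(U) + 7364)*(n - 19214) = ((-15914 + 204² - 145*204) + 7364)*(6084 - 19214) = ((-15914 + 41616 - 29580) + 7364)*(-13130) = (-3878 + 7364)*(-13130) = 3486*(-13130) = -45771180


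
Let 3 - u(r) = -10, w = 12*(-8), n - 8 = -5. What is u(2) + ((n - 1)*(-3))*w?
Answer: 589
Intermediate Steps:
n = 3 (n = 8 - 5 = 3)
w = -96
u(r) = 13 (u(r) = 3 - 1*(-10) = 3 + 10 = 13)
u(2) + ((n - 1)*(-3))*w = 13 + ((3 - 1)*(-3))*(-96) = 13 + (2*(-3))*(-96) = 13 - 6*(-96) = 13 + 576 = 589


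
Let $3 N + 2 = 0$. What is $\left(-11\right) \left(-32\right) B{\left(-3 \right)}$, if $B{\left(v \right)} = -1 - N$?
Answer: $- \frac{352}{3} \approx -117.33$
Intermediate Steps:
$N = - \frac{2}{3}$ ($N = - \frac{2}{3} + \frac{1}{3} \cdot 0 = - \frac{2}{3} + 0 = - \frac{2}{3} \approx -0.66667$)
$B{\left(v \right)} = - \frac{1}{3}$ ($B{\left(v \right)} = -1 - - \frac{2}{3} = -1 + \frac{2}{3} = - \frac{1}{3}$)
$\left(-11\right) \left(-32\right) B{\left(-3 \right)} = \left(-11\right) \left(-32\right) \left(- \frac{1}{3}\right) = 352 \left(- \frac{1}{3}\right) = - \frac{352}{3}$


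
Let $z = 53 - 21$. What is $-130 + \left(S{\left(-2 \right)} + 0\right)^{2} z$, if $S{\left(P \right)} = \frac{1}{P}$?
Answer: $-122$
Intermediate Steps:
$z = 32$
$-130 + \left(S{\left(-2 \right)} + 0\right)^{2} z = -130 + \left(\frac{1}{-2} + 0\right)^{2} \cdot 32 = -130 + \left(- \frac{1}{2} + 0\right)^{2} \cdot 32 = -130 + \left(- \frac{1}{2}\right)^{2} \cdot 32 = -130 + \frac{1}{4} \cdot 32 = -130 + 8 = -122$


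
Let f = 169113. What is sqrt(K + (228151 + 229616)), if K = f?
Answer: 8*sqrt(9795) ≈ 791.76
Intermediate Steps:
K = 169113
sqrt(K + (228151 + 229616)) = sqrt(169113 + (228151 + 229616)) = sqrt(169113 + 457767) = sqrt(626880) = 8*sqrt(9795)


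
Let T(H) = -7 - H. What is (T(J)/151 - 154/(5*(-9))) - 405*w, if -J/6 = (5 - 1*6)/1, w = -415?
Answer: 1142092294/6795 ≈ 1.6808e+5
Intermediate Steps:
J = 6 (J = -6*(5 - 1*6)/1 = -6*(5 - 6) = -(-6) = -6*(-1) = 6)
(T(J)/151 - 154/(5*(-9))) - 405*w = ((-7 - 1*6)/151 - 154/(5*(-9))) - 405*(-415) = ((-7 - 6)*(1/151) - 154/(-45)) + 168075 = (-13*1/151 - 154*(-1/45)) + 168075 = (-13/151 + 154/45) + 168075 = 22669/6795 + 168075 = 1142092294/6795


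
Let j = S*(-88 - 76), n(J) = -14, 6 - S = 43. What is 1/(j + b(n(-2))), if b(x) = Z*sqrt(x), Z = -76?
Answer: 1517/9225372 + 19*I*sqrt(14)/9225372 ≈ 0.00016444 + 7.7061e-6*I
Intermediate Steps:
S = -37 (S = 6 - 1*43 = 6 - 43 = -37)
b(x) = -76*sqrt(x)
j = 6068 (j = -37*(-88 - 76) = -37*(-164) = 6068)
1/(j + b(n(-2))) = 1/(6068 - 76*I*sqrt(14))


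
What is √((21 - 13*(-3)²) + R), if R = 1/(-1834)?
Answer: I*√322903210/1834 ≈ 9.798*I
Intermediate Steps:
R = -1/1834 ≈ -0.00054526
√((21 - 13*(-3)²) + R) = √((21 - 13*(-3)²) - 1/1834) = √((21 - 13*9) - 1/1834) = √((21 - 117) - 1/1834) = √(-96 - 1/1834) = √(-176065/1834) = I*√322903210/1834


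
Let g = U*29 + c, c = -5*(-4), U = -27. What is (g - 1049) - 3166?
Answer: -4978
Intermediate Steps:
c = 20
g = -763 (g = -27*29 + 20 = -783 + 20 = -763)
(g - 1049) - 3166 = (-763 - 1049) - 3166 = -1812 - 3166 = -4978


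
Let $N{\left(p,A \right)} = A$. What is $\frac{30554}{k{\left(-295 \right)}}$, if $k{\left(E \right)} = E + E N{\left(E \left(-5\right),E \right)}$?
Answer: $\frac{15277}{43365} \approx 0.35229$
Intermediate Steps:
$k{\left(E \right)} = E + E^{2}$ ($k{\left(E \right)} = E + E E = E + E^{2}$)
$\frac{30554}{k{\left(-295 \right)}} = \frac{30554}{\left(-295\right) \left(1 - 295\right)} = \frac{30554}{\left(-295\right) \left(-294\right)} = \frac{30554}{86730} = 30554 \cdot \frac{1}{86730} = \frac{15277}{43365}$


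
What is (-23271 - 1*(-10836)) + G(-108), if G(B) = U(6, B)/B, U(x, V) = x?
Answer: -223831/18 ≈ -12435.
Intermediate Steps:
G(B) = 6/B
(-23271 - 1*(-10836)) + G(-108) = (-23271 - 1*(-10836)) + 6/(-108) = (-23271 + 10836) + 6*(-1/108) = -12435 - 1/18 = -223831/18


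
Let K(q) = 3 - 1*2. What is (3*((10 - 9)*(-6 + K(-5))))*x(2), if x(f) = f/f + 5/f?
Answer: -105/2 ≈ -52.500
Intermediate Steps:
K(q) = 1 (K(q) = 3 - 2 = 1)
x(f) = 1 + 5/f
(3*((10 - 9)*(-6 + K(-5))))*x(2) = (3*((10 - 9)*(-6 + 1)))*((5 + 2)/2) = (3*(1*(-5)))*((1/2)*7) = (3*(-5))*(7/2) = -15*7/2 = -105/2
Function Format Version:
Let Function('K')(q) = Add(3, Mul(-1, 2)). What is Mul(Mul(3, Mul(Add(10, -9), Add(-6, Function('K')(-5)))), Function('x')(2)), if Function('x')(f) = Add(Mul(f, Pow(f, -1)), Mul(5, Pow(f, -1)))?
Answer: Rational(-105, 2) ≈ -52.500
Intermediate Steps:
Function('K')(q) = 1 (Function('K')(q) = Add(3, -2) = 1)
Function('x')(f) = Add(1, Mul(5, Pow(f, -1)))
Mul(Mul(3, Mul(Add(10, -9), Add(-6, Function('K')(-5)))), Function('x')(2)) = Mul(Mul(3, Mul(Add(10, -9), Add(-6, 1))), Mul(Pow(2, -1), Add(5, 2))) = Mul(Mul(3, Mul(1, -5)), Mul(Rational(1, 2), 7)) = Mul(Mul(3, -5), Rational(7, 2)) = Mul(-15, Rational(7, 2)) = Rational(-105, 2)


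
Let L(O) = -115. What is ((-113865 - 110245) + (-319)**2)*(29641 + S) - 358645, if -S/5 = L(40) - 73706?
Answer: -48786532999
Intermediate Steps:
S = 369105 (S = -5*(-115 - 73706) = -5*(-73821) = 369105)
((-113865 - 110245) + (-319)**2)*(29641 + S) - 358645 = ((-113865 - 110245) + (-319)**2)*(29641 + 369105) - 358645 = (-224110 + 101761)*398746 - 358645 = -122349*398746 - 358645 = -48786174354 - 358645 = -48786532999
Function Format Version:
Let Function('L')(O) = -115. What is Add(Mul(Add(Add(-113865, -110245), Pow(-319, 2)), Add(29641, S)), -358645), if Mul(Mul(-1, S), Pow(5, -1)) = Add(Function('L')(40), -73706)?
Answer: -48786532999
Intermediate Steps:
S = 369105 (S = Mul(-5, Add(-115, -73706)) = Mul(-5, -73821) = 369105)
Add(Mul(Add(Add(-113865, -110245), Pow(-319, 2)), Add(29641, S)), -358645) = Add(Mul(Add(Add(-113865, -110245), Pow(-319, 2)), Add(29641, 369105)), -358645) = Add(Mul(Add(-224110, 101761), 398746), -358645) = Add(Mul(-122349, 398746), -358645) = Add(-48786174354, -358645) = -48786532999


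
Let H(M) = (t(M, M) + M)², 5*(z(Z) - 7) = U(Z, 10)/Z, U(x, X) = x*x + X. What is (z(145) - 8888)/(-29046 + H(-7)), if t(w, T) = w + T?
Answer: 427846/1382575 ≈ 0.30946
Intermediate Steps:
U(x, X) = X + x² (U(x, X) = x² + X = X + x²)
z(Z) = 7 + (10 + Z²)/(5*Z) (z(Z) = 7 + ((10 + Z²)/Z)/5 = 7 + (10 + Z²)/(5*Z))
t(w, T) = T + w
H(M) = 9*M² (H(M) = ((M + M) + M)² = (2*M + M)² = (3*M)² = 9*M²)
(z(145) - 8888)/(-29046 + H(-7)) = ((7 + 2/145 + (⅕)*145) - 8888)/(-29046 + 9*(-7)²) = ((7 + 2*(1/145) + 29) - 8888)/(-29046 + 9*49) = ((7 + 2/145 + 29) - 8888)/(-29046 + 441) = (5222/145 - 8888)/(-28605) = -1283538/145*(-1/28605) = 427846/1382575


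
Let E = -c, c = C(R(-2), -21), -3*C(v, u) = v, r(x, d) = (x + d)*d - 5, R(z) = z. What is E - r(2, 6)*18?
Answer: -2324/3 ≈ -774.67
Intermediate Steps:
r(x, d) = -5 + d*(d + x) (r(x, d) = (d + x)*d - 5 = d*(d + x) - 5 = -5 + d*(d + x))
C(v, u) = -v/3
c = 2/3 (c = -1/3*(-2) = 2/3 ≈ 0.66667)
E = -2/3 (E = -1*2/3 = -2/3 ≈ -0.66667)
E - r(2, 6)*18 = -2/3 - (-5 + 6**2 + 6*2)*18 = -2/3 - (-5 + 36 + 12)*18 = -2/3 - 43*18 = -2/3 - 1*774 = -2/3 - 774 = -2324/3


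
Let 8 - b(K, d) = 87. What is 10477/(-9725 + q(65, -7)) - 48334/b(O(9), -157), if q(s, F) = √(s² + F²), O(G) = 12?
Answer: 4562962462059/7471136729 - 10477*√4274/94571351 ≈ 610.74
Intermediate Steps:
b(K, d) = -79 (b(K, d) = 8 - 1*87 = 8 - 87 = -79)
q(s, F) = √(F² + s²)
10477/(-9725 + q(65, -7)) - 48334/b(O(9), -157) = 10477/(-9725 + √((-7)² + 65²)) - 48334/(-79) = 10477/(-9725 + √(49 + 4225)) - 48334*(-1/79) = 10477/(-9725 + √4274) + 48334/79 = 48334/79 + 10477/(-9725 + √4274)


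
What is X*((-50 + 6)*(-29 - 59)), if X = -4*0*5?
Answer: 0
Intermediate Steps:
X = 0 (X = 0*5 = 0)
X*((-50 + 6)*(-29 - 59)) = 0*((-50 + 6)*(-29 - 59)) = 0*(-44*(-88)) = 0*3872 = 0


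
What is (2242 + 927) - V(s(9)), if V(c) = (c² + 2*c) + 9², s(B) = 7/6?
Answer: 111035/36 ≈ 3084.3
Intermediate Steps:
s(B) = 7/6 (s(B) = 7*(⅙) = 7/6)
V(c) = 81 + c² + 2*c (V(c) = (c² + 2*c) + 81 = 81 + c² + 2*c)
(2242 + 927) - V(s(9)) = (2242 + 927) - (81 + (7/6)² + 2*(7/6)) = 3169 - (81 + 49/36 + 7/3) = 3169 - 1*3049/36 = 3169 - 3049/36 = 111035/36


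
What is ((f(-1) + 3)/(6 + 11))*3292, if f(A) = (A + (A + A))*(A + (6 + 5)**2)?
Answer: -69132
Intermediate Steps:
f(A) = 3*A*(121 + A) (f(A) = (A + 2*A)*(A + 11**2) = (3*A)*(A + 121) = (3*A)*(121 + A) = 3*A*(121 + A))
((f(-1) + 3)/(6 + 11))*3292 = ((3*(-1)*(121 - 1) + 3)/(6 + 11))*3292 = ((3*(-1)*120 + 3)/17)*3292 = ((-360 + 3)*(1/17))*3292 = -357*1/17*3292 = -21*3292 = -69132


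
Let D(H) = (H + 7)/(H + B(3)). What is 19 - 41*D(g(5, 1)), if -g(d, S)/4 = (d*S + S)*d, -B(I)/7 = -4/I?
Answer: -7591/332 ≈ -22.864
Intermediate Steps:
B(I) = 28/I (B(I) = -(-28)/I = 28/I)
g(d, S) = -4*d*(S + S*d) (g(d, S) = -4*(d*S + S)*d = -4*(S*d + S)*d = -4*(S + S*d)*d = -4*d*(S + S*d))
D(H) = (7 + H)/(28/3 + H) (D(H) = (H + 7)/(H + 28/3) = (7 + H)/(H + 28*(⅓)) = (7 + H)/(H + 28/3) = (7 + H)/(28/3 + H))
19 - 41*D(g(5, 1)) = 19 - 123*(7 - 4*1*5*(1 + 5))/(28 + 3*(-4*1*5*(1 + 5))) = 19 - 123*(7 - 4*1*5*6)/(28 + 3*(-4*1*5*6)) = 19 - 123*(7 - 120)/(28 + 3*(-120)) = 19 - 123*(-113)/(28 - 360) = 19 - 123*(-113)/(-332) = 19 - 123*(-1)*(-113)/332 = 19 - 41*339/332 = 19 - 13899/332 = -7591/332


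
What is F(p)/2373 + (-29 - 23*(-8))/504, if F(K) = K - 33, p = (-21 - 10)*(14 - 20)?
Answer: 21187/56952 ≈ 0.37201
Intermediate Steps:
p = 186 (p = -31*(-6) = 186)
F(K) = -33 + K
F(p)/2373 + (-29 - 23*(-8))/504 = (-33 + 186)/2373 + (-29 - 23*(-8))/504 = 153*(1/2373) + (-29 + 184)*(1/504) = 51/791 + 155*(1/504) = 51/791 + 155/504 = 21187/56952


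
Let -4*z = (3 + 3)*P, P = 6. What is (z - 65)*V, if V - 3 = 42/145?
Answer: -35298/145 ≈ -243.43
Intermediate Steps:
V = 477/145 (V = 3 + 42/145 = 477/145 ≈ 3.2897)
z = -9 (z = -(3 + 3)*6/4 = -3*6/2 = -1/4*36 = -9)
(z - 65)*V = (-9 - 65)*(477/145) = -74*477/145 = -35298/145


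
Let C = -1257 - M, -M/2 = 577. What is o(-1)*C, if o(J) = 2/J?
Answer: 206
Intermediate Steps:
M = -1154 (M = -2*577 = -1154)
C = -103 (C = -1257 - 1*(-1154) = -1257 + 1154 = -103)
o(-1)*C = (2/(-1))*(-103) = (2*(-1))*(-103) = -2*(-103) = 206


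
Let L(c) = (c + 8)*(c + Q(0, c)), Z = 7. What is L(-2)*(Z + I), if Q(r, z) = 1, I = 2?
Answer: -54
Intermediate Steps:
L(c) = (1 + c)*(8 + c) (L(c) = (c + 8)*(c + 1) = (8 + c)*(1 + c) = (1 + c)*(8 + c))
L(-2)*(Z + I) = (8 + (-2)² + 9*(-2))*(7 + 2) = (8 + 4 - 18)*9 = -6*9 = -54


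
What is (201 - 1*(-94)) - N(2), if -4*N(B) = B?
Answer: 591/2 ≈ 295.50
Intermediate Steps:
N(B) = -B/4
(201 - 1*(-94)) - N(2) = (201 - 1*(-94)) - (-1)*2/4 = (201 + 94) - 1*(-½) = 295 + ½ = 591/2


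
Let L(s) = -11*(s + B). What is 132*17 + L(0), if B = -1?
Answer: 2255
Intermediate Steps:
L(s) = 11 - 11*s (L(s) = -11*(s - 1) = -11*(-1 + s) = 11 - 11*s)
132*17 + L(0) = 132*17 + (11 - 11*0) = 2244 + (11 + 0) = 2244 + 11 = 2255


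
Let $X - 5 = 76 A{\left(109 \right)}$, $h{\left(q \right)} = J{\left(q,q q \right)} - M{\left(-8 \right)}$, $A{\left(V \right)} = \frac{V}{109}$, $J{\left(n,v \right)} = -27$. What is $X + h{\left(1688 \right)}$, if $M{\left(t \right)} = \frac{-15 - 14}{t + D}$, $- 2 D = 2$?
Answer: $\frac{457}{9} \approx 50.778$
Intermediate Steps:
$D = -1$ ($D = \left(- \frac{1}{2}\right) 2 = -1$)
$M{\left(t \right)} = - \frac{29}{-1 + t}$ ($M{\left(t \right)} = \frac{-15 - 14}{t - 1} = - \frac{29}{-1 + t}$)
$A{\left(V \right)} = \frac{V}{109}$ ($A{\left(V \right)} = V \frac{1}{109} = \frac{V}{109}$)
$h{\left(q \right)} = - \frac{272}{9}$ ($h{\left(q \right)} = -27 - - \frac{29}{-1 - 8} = -27 - - \frac{29}{-9} = -27 - \left(-29\right) \left(- \frac{1}{9}\right) = -27 - \frac{29}{9} = - \frac{272}{9}$)
$X = 81$ ($X = 5 + 76 \cdot \frac{1}{109} \cdot 109 = 5 + 76 \cdot 1 = 5 + 76 = 81$)
$X + h{\left(1688 \right)} = 81 - \frac{272}{9} = \frac{457}{9}$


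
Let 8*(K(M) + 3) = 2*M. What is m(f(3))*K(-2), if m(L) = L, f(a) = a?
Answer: -21/2 ≈ -10.500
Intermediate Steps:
K(M) = -3 + M/4 (K(M) = -3 + (2*M)/8 = -3 + M/4)
m(f(3))*K(-2) = 3*(-3 + (1/4)*(-2)) = 3*(-3 - 1/2) = 3*(-7/2) = -21/2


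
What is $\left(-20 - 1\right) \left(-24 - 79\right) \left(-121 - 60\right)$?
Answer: $-391503$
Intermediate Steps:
$\left(-20 - 1\right) \left(-24 - 79\right) \left(-121 - 60\right) = \left(-21\right) \left(-103\right) \left(-181\right) = 2163 \left(-181\right) = -391503$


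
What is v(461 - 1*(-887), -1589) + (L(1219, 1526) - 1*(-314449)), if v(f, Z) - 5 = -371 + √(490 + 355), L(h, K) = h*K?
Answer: 2174277 + 13*√5 ≈ 2.1743e+6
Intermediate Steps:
L(h, K) = K*h
v(f, Z) = -366 + 13*√5 (v(f, Z) = 5 + (-371 + √(490 + 355)) = 5 + (-371 + √845) = 5 + (-371 + 13*√5) = -366 + 13*√5)
v(461 - 1*(-887), -1589) + (L(1219, 1526) - 1*(-314449)) = (-366 + 13*√5) + (1526*1219 - 1*(-314449)) = (-366 + 13*√5) + (1860194 + 314449) = (-366 + 13*√5) + 2174643 = 2174277 + 13*√5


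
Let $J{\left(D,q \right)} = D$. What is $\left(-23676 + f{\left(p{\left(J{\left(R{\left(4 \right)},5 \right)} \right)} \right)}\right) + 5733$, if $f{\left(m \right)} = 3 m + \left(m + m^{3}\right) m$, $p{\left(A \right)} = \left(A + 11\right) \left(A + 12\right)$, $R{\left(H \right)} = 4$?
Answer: $3317800377$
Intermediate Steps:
$p{\left(A \right)} = \left(11 + A\right) \left(12 + A\right)$
$f{\left(m \right)} = 3 m + m \left(m + m^{3}\right)$
$\left(-23676 + f{\left(p{\left(J{\left(R{\left(4 \right)},5 \right)} \right)} \right)}\right) + 5733 = \left(-23676 + \left(132 + 4^{2} + 23 \cdot 4\right) \left(3 + \left(132 + 4^{2} + 23 \cdot 4\right) + \left(132 + 4^{2} + 23 \cdot 4\right)^{3}\right)\right) + 5733 = \left(-23676 + \left(132 + 16 + 92\right) \left(3 + \left(132 + 16 + 92\right) + \left(132 + 16 + 92\right)^{3}\right)\right) + 5733 = \left(-23676 + 240 \left(3 + 240 + 240^{3}\right)\right) + 5733 = \left(-23676 + 240 \left(3 + 240 + 13824000\right)\right) + 5733 = \left(-23676 + 240 \cdot 13824243\right) + 5733 = \left(-23676 + 3317818320\right) + 5733 = 3317794644 + 5733 = 3317800377$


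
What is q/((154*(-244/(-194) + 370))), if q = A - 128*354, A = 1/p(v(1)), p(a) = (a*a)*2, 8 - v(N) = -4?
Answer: -180833705/228172032 ≈ -0.79253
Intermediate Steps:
v(N) = 12 (v(N) = 8 - 1*(-4) = 8 + 4 = 12)
p(a) = 2*a² (p(a) = a²*2 = 2*a²)
A = 1/288 (A = 1/(2*12²) = 1/(2*144) = 1/288 ≈ 0.0034722)
q = -13049855/288 (q = 1/288 - 128*354 = 1/288 - 45312 = -13049855/288 ≈ -45312.)
q/((154*(-244/(-194) + 370))) = -13049855*1/(154*(-244/(-194) + 370))/288 = -13049855*1/(154*(-244*(-1/194) + 370))/288 = -13049855*1/(154*(122/97 + 370))/288 = -13049855/(288*(154*(36012/97))) = -13049855/(288*5545848/97) = -13049855/288*97/5545848 = -180833705/228172032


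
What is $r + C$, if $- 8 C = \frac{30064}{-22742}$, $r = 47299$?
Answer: $\frac{537838808}{11371} \approx 47299.0$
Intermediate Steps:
$C = \frac{1879}{11371}$ ($C = - \frac{30064 \frac{1}{-22742}}{8} = - \frac{30064 \left(- \frac{1}{22742}\right)}{8} = \left(- \frac{1}{8}\right) \left(- \frac{15032}{11371}\right) = \frac{1879}{11371} \approx 0.16524$)
$r + C = 47299 + \frac{1879}{11371} = \frac{537838808}{11371}$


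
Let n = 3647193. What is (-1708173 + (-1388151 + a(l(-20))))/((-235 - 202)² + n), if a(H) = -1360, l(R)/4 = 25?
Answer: -1548842/1919081 ≈ -0.80707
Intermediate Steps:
l(R) = 100 (l(R) = 4*25 = 100)
(-1708173 + (-1388151 + a(l(-20))))/((-235 - 202)² + n) = (-1708173 + (-1388151 - 1360))/((-235 - 202)² + 3647193) = (-1708173 - 1389511)/((-437)² + 3647193) = -3097684/(190969 + 3647193) = -3097684/3838162 = -3097684*1/3838162 = -1548842/1919081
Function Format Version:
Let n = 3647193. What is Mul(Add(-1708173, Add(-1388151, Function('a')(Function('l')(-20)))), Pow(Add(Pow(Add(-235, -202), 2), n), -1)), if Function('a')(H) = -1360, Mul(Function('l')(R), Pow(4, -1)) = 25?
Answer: Rational(-1548842, 1919081) ≈ -0.80707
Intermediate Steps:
Function('l')(R) = 100 (Function('l')(R) = Mul(4, 25) = 100)
Mul(Add(-1708173, Add(-1388151, Function('a')(Function('l')(-20)))), Pow(Add(Pow(Add(-235, -202), 2), n), -1)) = Mul(Add(-1708173, Add(-1388151, -1360)), Pow(Add(Pow(Add(-235, -202), 2), 3647193), -1)) = Mul(Add(-1708173, -1389511), Pow(Add(Pow(-437, 2), 3647193), -1)) = Mul(-3097684, Pow(Add(190969, 3647193), -1)) = Mul(-3097684, Pow(3838162, -1)) = Mul(-3097684, Rational(1, 3838162)) = Rational(-1548842, 1919081)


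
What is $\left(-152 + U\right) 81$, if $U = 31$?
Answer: $-9801$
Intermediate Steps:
$\left(-152 + U\right) 81 = \left(-152 + 31\right) 81 = \left(-121\right) 81 = -9801$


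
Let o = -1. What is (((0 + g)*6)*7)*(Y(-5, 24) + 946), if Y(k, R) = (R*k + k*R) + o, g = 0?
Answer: 0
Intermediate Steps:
Y(k, R) = -1 + 2*R*k (Y(k, R) = (R*k + k*R) - 1 = (R*k + R*k) - 1 = 2*R*k - 1 = -1 + 2*R*k)
(((0 + g)*6)*7)*(Y(-5, 24) + 946) = (((0 + 0)*6)*7)*((-1 + 2*24*(-5)) + 946) = ((0*6)*7)*((-1 - 240) + 946) = (0*7)*(-241 + 946) = 0*705 = 0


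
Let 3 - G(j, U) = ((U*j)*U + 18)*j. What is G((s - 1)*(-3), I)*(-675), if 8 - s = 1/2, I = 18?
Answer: 82921725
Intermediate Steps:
s = 15/2 (s = 8 - 1/2 = 8 - 1*½ = 8 - ½ = 15/2 ≈ 7.5000)
G(j, U) = 3 - j*(18 + j*U²) (G(j, U) = 3 - ((U*j)*U + 18)*j = 3 - (j*U² + 18)*j = 3 - (18 + j*U²)*j = 3 - j*(18 + j*U²))
G((s - 1)*(-3), I)*(-675) = (3 - 18*(15/2 - 1)*(-3) - 1*18²*((15/2 - 1)*(-3))²)*(-675) = (3 - 117*(-3) - 1*324*((13/2)*(-3))²)*(-675) = (3 - 18*(-39/2) - 1*324*(-39/2)²)*(-675) = (3 + 351 - 1*324*1521/4)*(-675) = (3 + 351 - 123201)*(-675) = -122847*(-675) = 82921725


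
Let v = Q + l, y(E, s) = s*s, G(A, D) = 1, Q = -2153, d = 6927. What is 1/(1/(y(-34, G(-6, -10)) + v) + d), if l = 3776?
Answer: 1624/11249449 ≈ 0.00014436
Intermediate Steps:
y(E, s) = s²
v = 1623 (v = -2153 + 3776 = 1623)
1/(1/(y(-34, G(-6, -10)) + v) + d) = 1/(1/(1² + 1623) + 6927) = 1/(1/(1 + 1623) + 6927) = 1/(1/1624 + 6927) = 1/(11249449/1624) = 1624/11249449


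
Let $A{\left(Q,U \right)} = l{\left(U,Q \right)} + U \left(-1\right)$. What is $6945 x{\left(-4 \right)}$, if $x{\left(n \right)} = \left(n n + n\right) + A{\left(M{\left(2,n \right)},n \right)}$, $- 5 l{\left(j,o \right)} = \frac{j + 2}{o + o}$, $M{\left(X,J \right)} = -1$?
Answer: $109731$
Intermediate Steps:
$l{\left(j,o \right)} = - \frac{2 + j}{10 o}$ ($l{\left(j,o \right)} = - \frac{\left(j + 2\right) \frac{1}{o + o}}{5} = - \frac{\left(2 + j\right) \frac{1}{2 o}}{5} = - \frac{\frac{1}{2} \frac{1}{o} \left(2 + j\right)}{5} = - \frac{2 + j}{10 o}$)
$A{\left(Q,U \right)} = - U + \frac{-2 - U}{10 Q}$ ($A{\left(Q,U \right)} = \frac{-2 - U}{10 Q} + U \left(-1\right) = \frac{-2 - U}{10 Q} - U = - U + \frac{-2 - U}{10 Q}$)
$x{\left(n \right)} = \frac{1}{5} + n^{2} + \frac{n}{10}$ ($x{\left(n \right)} = \left(n n + n\right) + \frac{-2 - n - - 10 n}{10 \left(-1\right)} = \left(n^{2} + n\right) + \frac{1}{10} \left(-1\right) \left(-2 - n + 10 n\right) = \left(n + n^{2}\right) + \frac{1}{10} \left(-1\right) \left(-2 + 9 n\right) = \left(n + n^{2}\right) - \left(- \frac{1}{5} + \frac{9 n}{10}\right) = \frac{1}{5} + n^{2} + \frac{n}{10}$)
$6945 x{\left(-4 \right)} = 6945 \left(\frac{1}{5} + \left(-4\right)^{2} + \frac{1}{10} \left(-4\right)\right) = 6945 \left(\frac{1}{5} + 16 - \frac{2}{5}\right) = 6945 \cdot \frac{79}{5} = 109731$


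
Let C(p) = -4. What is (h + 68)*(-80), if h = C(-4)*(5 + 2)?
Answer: -3200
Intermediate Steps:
h = -28 (h = -4*(5 + 2) = -4*7 = -28)
(h + 68)*(-80) = (-28 + 68)*(-80) = 40*(-80) = -3200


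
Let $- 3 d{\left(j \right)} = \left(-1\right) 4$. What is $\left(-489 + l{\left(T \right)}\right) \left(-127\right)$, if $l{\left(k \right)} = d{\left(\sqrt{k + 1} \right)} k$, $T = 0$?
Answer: $62103$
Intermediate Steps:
$d{\left(j \right)} = \frac{4}{3}$ ($d{\left(j \right)} = - \frac{\left(-1\right) 4}{3} = \left(- \frac{1}{3}\right) \left(-4\right) = \frac{4}{3}$)
$l{\left(k \right)} = \frac{4 k}{3}$
$\left(-489 + l{\left(T \right)}\right) \left(-127\right) = \left(-489 + \frac{4}{3} \cdot 0\right) \left(-127\right) = \left(-489 + 0\right) \left(-127\right) = \left(-489\right) \left(-127\right) = 62103$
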